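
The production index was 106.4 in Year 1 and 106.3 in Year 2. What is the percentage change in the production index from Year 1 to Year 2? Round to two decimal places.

Change = (106.3 − 106.4) / 106.4 × 100
       = -0.1 / 106.4 × 100 = -0.0940%

-0.09%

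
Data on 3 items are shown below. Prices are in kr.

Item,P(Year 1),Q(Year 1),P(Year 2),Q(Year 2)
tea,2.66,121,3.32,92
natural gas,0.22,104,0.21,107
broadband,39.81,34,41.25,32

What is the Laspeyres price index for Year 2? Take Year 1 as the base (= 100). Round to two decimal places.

Laspeyres price index uses base-period quantities as weights.
ΣP(Year 2)·Q(Year 1) = 3.32×121 + 0.21×104 + 41.25×34 = 401.72 + 21.84 + 1402.5 = 1826.06
ΣP(Year 1)·Q(Year 1) = 2.66×121 + 0.22×104 + 39.81×34 = 321.86 + 22.88 + 1353.54 = 1698.28
Index = 1826.06 / 1698.28 × 100 = 107.5241

107.52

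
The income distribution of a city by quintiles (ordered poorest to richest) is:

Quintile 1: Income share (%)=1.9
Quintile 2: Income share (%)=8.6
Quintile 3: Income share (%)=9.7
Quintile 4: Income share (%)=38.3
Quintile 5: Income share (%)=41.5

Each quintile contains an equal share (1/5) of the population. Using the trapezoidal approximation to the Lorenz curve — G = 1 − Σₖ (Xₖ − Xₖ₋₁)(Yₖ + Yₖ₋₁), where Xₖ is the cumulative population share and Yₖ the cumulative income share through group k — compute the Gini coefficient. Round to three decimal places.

Cumulative income shares Yₖ: 0.0190, 0.1050, 0.2020, 0.5850, 1.0000
Σ (Xₖ−Xₖ₋₁)(Yₖ+Yₖ₋₁) = (1/5)(0.0190+0.0000) + (1/5)(0.1050+0.0190) + (1/5)(0.2020+0.1050) + (1/5)(0.5850+0.2020) + (1/5)(1.0000+0.5850)
  = 0.0038 + 0.0248 + 0.0614 + 0.1574 + 0.3170 = 0.5644
G = 1 − 0.5644 = 0.4356

0.436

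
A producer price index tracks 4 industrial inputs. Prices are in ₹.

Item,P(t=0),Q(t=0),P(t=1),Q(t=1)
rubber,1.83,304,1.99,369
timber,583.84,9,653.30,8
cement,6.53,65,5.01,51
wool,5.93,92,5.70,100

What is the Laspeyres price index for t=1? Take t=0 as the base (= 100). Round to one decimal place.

Laspeyres price index uses base-period quantities as weights.
ΣP(t=1)·Q(t=0) = 1.99×304 + 653.30×9 + 5.01×65 + 5.70×92 = 604.96 + 5879.7 + 325.65 + 524.4 = 7334.71
ΣP(t=0)·Q(t=0) = 1.83×304 + 583.84×9 + 6.53×65 + 5.93×92 = 556.32 + 5254.56 + 424.45 + 545.56 = 6780.89
Index = 7334.71 / 6780.89 × 100 = 108.1674

108.2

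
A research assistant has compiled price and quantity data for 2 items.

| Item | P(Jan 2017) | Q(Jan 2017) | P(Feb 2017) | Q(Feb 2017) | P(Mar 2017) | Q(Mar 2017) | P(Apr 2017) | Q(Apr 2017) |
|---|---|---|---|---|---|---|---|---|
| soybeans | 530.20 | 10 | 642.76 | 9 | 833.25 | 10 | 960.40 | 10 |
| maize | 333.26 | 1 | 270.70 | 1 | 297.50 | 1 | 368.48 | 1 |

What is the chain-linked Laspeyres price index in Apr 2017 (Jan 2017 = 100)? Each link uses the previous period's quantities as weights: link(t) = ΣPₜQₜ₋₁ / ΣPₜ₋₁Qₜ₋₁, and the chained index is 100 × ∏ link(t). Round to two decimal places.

Link Jan 2017→Feb 2017:
ΣP(Feb 2017)Q(Jan 2017) = 642.76×10 + 270.70×1 = 6427.6 + 270.7 = 6698.3
ΣP(Jan 2017)Q(Jan 2017) = 530.20×10 + 333.26×1 = 5302 + 333.26 = 5635.26
link = 6698.3/5635.26 = 1.188641
Link Feb 2017→Mar 2017:
ΣP(Mar 2017)Q(Feb 2017) = 833.25×9 + 297.50×1 = 7499.25 + 297.5 = 7796.75
ΣP(Feb 2017)Q(Feb 2017) = 642.76×9 + 270.70×1 = 5784.84 + 270.7 = 6055.54
link = 7796.75/6055.54 = 1.287540
Link Mar 2017→Apr 2017:
ΣP(Apr 2017)Q(Mar 2017) = 960.40×10 + 368.48×1 = 9604 + 368.48 = 9972.48
ΣP(Mar 2017)Q(Mar 2017) = 833.25×10 + 297.50×1 = 8332.5 + 297.5 = 8630
link = 9972.48/8630 = 1.155560
Chained index = 100 × 1.188641 × 1.287540 × 1.155560 = 176.8495

176.85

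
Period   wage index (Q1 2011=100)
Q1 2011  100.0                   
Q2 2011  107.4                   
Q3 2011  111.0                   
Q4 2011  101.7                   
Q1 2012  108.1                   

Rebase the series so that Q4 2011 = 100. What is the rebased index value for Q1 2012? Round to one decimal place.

Rebased(Q1 2012) = 108.1 / 101.7 × 100 = 106.2930

106.3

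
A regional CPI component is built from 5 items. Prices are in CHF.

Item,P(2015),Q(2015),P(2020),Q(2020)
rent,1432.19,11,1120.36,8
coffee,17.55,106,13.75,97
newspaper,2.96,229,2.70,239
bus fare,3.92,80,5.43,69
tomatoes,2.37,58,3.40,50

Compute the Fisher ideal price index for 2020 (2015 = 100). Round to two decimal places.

80.38

Laspeyres component (base-period weights):
ΣP(2020)Q(2015) = 1120.36×11 + 13.75×106 + 2.70×229 + 5.43×80 + 3.40×58 = 12323.96 + 1457.5 + 618.3 + 434.4 + 197.2 = 15031.36
ΣP(2015)Q(2015) = 1432.19×11 + 17.55×106 + 2.96×229 + 3.92×80 + 2.37×58 = 15754.09 + 1860.3 + 677.84 + 313.6 + 137.46 = 18743.29
L = 15031.36 / 18743.29 × 100 = 80.1960
Paasche component (current-period weights):
ΣP(2020)Q(2020) = 1120.36×8 + 13.75×97 + 2.70×239 + 5.43×69 + 3.40×50 = 8962.88 + 1333.75 + 645.3 + 374.67 + 170 = 11486.6
ΣP(2015)Q(2020) = 1432.19×8 + 17.55×97 + 2.96×239 + 3.92×69 + 2.37×50 = 11457.52 + 1702.35 + 707.44 + 270.48 + 118.5 = 14256.29
P = 11486.6 / 14256.29 × 100 = 80.5722
Fisher = √(L × P) = √(80.1960 × 80.5722) = 80.3838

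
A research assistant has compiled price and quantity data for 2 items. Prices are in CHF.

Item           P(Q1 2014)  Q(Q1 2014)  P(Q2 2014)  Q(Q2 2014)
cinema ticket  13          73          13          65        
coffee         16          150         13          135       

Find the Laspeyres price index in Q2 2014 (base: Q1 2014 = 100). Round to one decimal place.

Laspeyres price index uses base-period quantities as weights.
ΣP(Q2 2014)·Q(Q1 2014) = 13×73 + 13×150 = 949 + 1950 = 2899
ΣP(Q1 2014)·Q(Q1 2014) = 13×73 + 16×150 = 949 + 2400 = 3349
Index = 2899 / 3349 × 100 = 86.5632

86.6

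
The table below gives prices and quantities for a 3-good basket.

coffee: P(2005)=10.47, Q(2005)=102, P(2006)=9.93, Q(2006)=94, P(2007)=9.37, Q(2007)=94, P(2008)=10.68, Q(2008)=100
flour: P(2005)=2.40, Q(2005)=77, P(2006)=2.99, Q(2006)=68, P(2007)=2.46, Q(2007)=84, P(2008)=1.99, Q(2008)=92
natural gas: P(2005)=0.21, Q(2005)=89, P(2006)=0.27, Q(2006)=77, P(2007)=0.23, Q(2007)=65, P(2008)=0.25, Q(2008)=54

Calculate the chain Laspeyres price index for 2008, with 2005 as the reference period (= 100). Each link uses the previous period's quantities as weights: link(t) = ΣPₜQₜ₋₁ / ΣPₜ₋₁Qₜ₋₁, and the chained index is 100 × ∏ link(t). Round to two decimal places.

98.83

Link 2005→2006:
ΣP(2006)Q(2005) = 9.93×102 + 2.99×77 + 0.27×89 = 1012.86 + 230.23 + 24.03 = 1267.12
ΣP(2005)Q(2005) = 10.47×102 + 2.40×77 + 0.21×89 = 1067.94 + 184.8 + 18.69 = 1271.43
link = 1267.12/1271.43 = 0.996610
Link 2006→2007:
ΣP(2007)Q(2006) = 9.37×94 + 2.46×68 + 0.23×77 = 880.78 + 167.28 + 17.71 = 1065.77
ΣP(2006)Q(2006) = 9.93×94 + 2.99×68 + 0.27×77 = 933.42 + 203.32 + 20.79 = 1157.53
link = 1065.77/1157.53 = 0.920728
Link 2007→2008:
ΣP(2008)Q(2007) = 10.68×94 + 1.99×84 + 0.25×65 = 1003.92 + 167.16 + 16.25 = 1187.33
ΣP(2007)Q(2007) = 9.37×94 + 2.46×84 + 0.23×65 = 880.78 + 206.64 + 14.95 = 1102.37
link = 1187.33/1102.37 = 1.077070
Chained index = 100 × 0.996610 × 0.920728 × 1.077070 = 98.8327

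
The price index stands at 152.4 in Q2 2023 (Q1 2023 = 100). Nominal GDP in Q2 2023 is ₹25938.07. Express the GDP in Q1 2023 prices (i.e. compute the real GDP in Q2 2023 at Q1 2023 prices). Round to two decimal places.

17019.73

Real = Nominal ÷ (Index/100) = 25938.07 ÷ (152.4/100)
     = 25938.07 ÷ 1.524 = 17019.7310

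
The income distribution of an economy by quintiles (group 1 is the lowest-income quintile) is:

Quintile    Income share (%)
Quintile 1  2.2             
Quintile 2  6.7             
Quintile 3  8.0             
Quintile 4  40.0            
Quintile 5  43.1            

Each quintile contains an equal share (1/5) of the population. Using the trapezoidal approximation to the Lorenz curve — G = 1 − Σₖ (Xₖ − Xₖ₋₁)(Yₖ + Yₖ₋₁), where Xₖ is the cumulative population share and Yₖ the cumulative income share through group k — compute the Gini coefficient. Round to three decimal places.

Cumulative income shares Yₖ: 0.0220, 0.0890, 0.1690, 0.5690, 1.0000
Σ (Xₖ−Xₖ₋₁)(Yₖ+Yₖ₋₁) = (1/5)(0.0220+0.0000) + (1/5)(0.0890+0.0220) + (1/5)(0.1690+0.0890) + (1/5)(0.5690+0.1690) + (1/5)(1.0000+0.5690)
  = 0.0044 + 0.0222 + 0.0516 + 0.1476 + 0.3138 = 0.5396
G = 1 − 0.5396 = 0.4604

0.460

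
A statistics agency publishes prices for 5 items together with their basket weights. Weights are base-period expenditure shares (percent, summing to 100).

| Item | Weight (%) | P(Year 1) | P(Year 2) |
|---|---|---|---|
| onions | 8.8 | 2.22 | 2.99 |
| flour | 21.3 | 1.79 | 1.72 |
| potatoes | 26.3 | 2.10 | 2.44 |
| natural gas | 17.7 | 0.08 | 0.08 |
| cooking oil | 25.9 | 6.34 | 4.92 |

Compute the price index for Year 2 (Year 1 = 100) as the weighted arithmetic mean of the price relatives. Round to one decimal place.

onions: 8.8 × (2.99/2.22) = 8.8 × 1.346847 = 11.8523
flour: 21.3 × (1.72/1.79) = 21.3 × 0.960894 = 20.4670
potatoes: 26.3 × (2.44/2.10) = 26.3 × 1.161905 = 30.5581
natural gas: 17.7 × (0.08/0.08) = 17.7 × 1.000000 = 17.7000
cooking oil: 25.9 × (4.92/6.34) = 25.9 × 0.776025 = 20.0991
Index = Σ wᵢ·(p₁ᵢ/p₀ᵢ) = 11.8523 + 20.4670 + 30.5581 + 17.7000 + 20.0991 = 100.6764

100.7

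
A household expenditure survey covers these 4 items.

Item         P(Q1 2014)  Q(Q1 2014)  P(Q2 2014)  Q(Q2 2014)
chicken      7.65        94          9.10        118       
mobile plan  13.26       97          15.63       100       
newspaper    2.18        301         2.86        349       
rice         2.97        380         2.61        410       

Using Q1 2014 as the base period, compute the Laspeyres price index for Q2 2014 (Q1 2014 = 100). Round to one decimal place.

Laspeyres price index uses base-period quantities as weights.
ΣP(Q2 2014)·Q(Q1 2014) = 9.10×94 + 15.63×97 + 2.86×301 + 2.61×380 = 855.4 + 1516.11 + 860.86 + 991.8 = 4224.17
ΣP(Q1 2014)·Q(Q1 2014) = 7.65×94 + 13.26×97 + 2.18×301 + 2.97×380 = 719.1 + 1286.22 + 656.18 + 1128.6 = 3790.1
Index = 4224.17 / 3790.1 × 100 = 111.4527

111.5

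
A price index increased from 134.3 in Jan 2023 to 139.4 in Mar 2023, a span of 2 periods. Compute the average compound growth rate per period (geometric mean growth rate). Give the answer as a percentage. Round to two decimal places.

1.88%

Growth factor = (139.4/134.3)^(1/2) = (1.037975)^(1/2) = 1.018810
Growth rate = 1.018810 − 1 = 0.018810 = 1.8810%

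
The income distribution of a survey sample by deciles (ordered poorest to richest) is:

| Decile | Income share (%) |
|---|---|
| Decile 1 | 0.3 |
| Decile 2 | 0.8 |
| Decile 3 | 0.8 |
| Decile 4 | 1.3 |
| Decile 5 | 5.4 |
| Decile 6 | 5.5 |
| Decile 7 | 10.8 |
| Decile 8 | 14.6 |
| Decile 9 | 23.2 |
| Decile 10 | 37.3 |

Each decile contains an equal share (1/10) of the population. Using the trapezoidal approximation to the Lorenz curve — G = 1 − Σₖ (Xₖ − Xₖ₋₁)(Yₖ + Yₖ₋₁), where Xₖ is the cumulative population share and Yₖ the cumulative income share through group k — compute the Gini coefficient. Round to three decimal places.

0.587

Cumulative income shares Yₖ: 0.0030, 0.0110, 0.0190, 0.0320, 0.0860, 0.1410, 0.2490, 0.3950, 0.6270, 1.0000
Σ (Xₖ−Xₖ₋₁)(Yₖ+Yₖ₋₁) = (1/10)(0.0030+0.0000) + (1/10)(0.0110+0.0030) + (1/10)(0.0190+0.0110) + (1/10)(0.0320+0.0190) + (1/10)(0.0860+0.0320) + (1/10)(0.1410+0.0860) + (1/10)(0.2490+0.1410) + (1/10)(0.3950+0.2490) + (1/10)(0.6270+0.3950) + (1/10)(1.0000+0.6270)
  = 0.0003 + 0.0014 + 0.0030 + 0.0051 + 0.0118 + 0.0227 + 0.0390 + 0.0644 + 0.1022 + 0.1627 = 0.4126
G = 1 − 0.4126 = 0.5874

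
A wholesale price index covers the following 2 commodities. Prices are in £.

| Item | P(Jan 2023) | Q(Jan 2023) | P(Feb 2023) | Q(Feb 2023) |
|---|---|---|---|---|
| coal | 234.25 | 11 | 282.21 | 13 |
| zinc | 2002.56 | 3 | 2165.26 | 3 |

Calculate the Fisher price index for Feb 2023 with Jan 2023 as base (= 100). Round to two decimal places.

Laspeyres component (base-period weights):
ΣP(Feb 2023)Q(Jan 2023) = 282.21×11 + 2165.26×3 = 3104.31 + 6495.78 = 9600.09
ΣP(Jan 2023)Q(Jan 2023) = 234.25×11 + 2002.56×3 = 2576.75 + 6007.68 = 8584.43
L = 9600.09 / 8584.43 × 100 = 111.8314
Paasche component (current-period weights):
ΣP(Feb 2023)Q(Feb 2023) = 282.21×13 + 2165.26×3 = 3668.73 + 6495.78 = 10164.51
ΣP(Jan 2023)Q(Feb 2023) = 234.25×13 + 2002.56×3 = 3045.25 + 6007.68 = 9052.93
P = 10164.51 / 9052.93 × 100 = 112.2787
Fisher = √(L × P) = √(111.8314 × 112.2787) = 112.0548

112.05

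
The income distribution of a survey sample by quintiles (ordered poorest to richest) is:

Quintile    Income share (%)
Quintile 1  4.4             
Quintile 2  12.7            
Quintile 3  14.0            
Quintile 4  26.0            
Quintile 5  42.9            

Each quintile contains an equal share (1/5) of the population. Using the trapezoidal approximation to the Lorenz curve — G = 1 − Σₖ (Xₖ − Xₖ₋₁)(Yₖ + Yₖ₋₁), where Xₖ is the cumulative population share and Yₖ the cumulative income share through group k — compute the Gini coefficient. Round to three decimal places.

0.361

Cumulative income shares Yₖ: 0.0440, 0.1710, 0.3110, 0.5710, 1.0000
Σ (Xₖ−Xₖ₋₁)(Yₖ+Yₖ₋₁) = (1/5)(0.0440+0.0000) + (1/5)(0.1710+0.0440) + (1/5)(0.3110+0.1710) + (1/5)(0.5710+0.3110) + (1/5)(1.0000+0.5710)
  = 0.0088 + 0.0430 + 0.0964 + 0.1764 + 0.3142 = 0.6388
G = 1 − 0.6388 = 0.3612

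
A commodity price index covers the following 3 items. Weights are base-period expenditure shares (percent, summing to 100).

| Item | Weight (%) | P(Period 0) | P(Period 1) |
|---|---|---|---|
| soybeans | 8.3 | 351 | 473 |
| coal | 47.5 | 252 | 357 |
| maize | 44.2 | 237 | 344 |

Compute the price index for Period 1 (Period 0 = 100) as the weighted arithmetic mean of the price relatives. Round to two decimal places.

142.63

soybeans: 8.3 × (473/351) = 8.3 × 1.347578 = 11.1849
coal: 47.5 × (357/252) = 47.5 × 1.416667 = 67.2917
maize: 44.2 × (344/237) = 44.2 × 1.451477 = 64.1553
Index = Σ wᵢ·(p₁ᵢ/p₀ᵢ) = 11.1849 + 67.2917 + 64.1553 = 142.6318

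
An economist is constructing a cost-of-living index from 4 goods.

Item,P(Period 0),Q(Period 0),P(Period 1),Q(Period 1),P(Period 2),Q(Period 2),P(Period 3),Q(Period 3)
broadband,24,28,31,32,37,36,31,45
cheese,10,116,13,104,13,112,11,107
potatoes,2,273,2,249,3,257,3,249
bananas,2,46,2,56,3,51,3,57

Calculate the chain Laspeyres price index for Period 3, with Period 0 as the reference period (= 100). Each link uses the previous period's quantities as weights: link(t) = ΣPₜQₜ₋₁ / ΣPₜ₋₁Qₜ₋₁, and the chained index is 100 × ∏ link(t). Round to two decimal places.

125.66

Link Period 0→Period 1:
ΣP(Period 1)Q(Period 0) = 31×28 + 13×116 + 2×273 + 2×46 = 868 + 1508 + 546 + 92 = 3014
ΣP(Period 0)Q(Period 0) = 24×28 + 10×116 + 2×273 + 2×46 = 672 + 1160 + 546 + 92 = 2470
link = 3014/2470 = 1.220243
Link Period 1→Period 2:
ΣP(Period 2)Q(Period 1) = 37×32 + 13×104 + 3×249 + 3×56 = 1184 + 1352 + 747 + 168 = 3451
ΣP(Period 1)Q(Period 1) = 31×32 + 13×104 + 2×249 + 2×56 = 992 + 1352 + 498 + 112 = 2954
link = 3451/2954 = 1.168246
Link Period 2→Period 3:
ΣP(Period 3)Q(Period 2) = 31×36 + 11×112 + 3×257 + 3×51 = 1116 + 1232 + 771 + 153 = 3272
ΣP(Period 2)Q(Period 2) = 37×36 + 13×112 + 3×257 + 3×51 = 1332 + 1456 + 771 + 153 = 3712
link = 3272/3712 = 0.881466
Chained index = 100 × 1.220243 × 1.168246 × 0.881466 = 125.6568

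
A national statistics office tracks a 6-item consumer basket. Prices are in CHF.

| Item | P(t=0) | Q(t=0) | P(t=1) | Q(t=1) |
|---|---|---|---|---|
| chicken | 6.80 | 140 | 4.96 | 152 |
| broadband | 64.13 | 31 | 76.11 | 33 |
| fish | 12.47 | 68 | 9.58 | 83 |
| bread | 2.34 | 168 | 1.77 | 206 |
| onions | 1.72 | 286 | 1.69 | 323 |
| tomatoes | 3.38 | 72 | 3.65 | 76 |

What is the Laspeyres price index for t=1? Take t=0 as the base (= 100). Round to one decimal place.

96.6

Laspeyres price index uses base-period quantities as weights.
ΣP(t=1)·Q(t=0) = 4.96×140 + 76.11×31 + 9.58×68 + 1.77×168 + 1.69×286 + 3.65×72 = 694.4 + 2359.41 + 651.44 + 297.36 + 483.34 + 262.8 = 4748.75
ΣP(t=0)·Q(t=0) = 6.80×140 + 64.13×31 + 12.47×68 + 2.34×168 + 1.72×286 + 3.38×72 = 952 + 1988.03 + 847.96 + 393.12 + 491.92 + 243.36 = 4916.39
Index = 4748.75 / 4916.39 × 100 = 96.5902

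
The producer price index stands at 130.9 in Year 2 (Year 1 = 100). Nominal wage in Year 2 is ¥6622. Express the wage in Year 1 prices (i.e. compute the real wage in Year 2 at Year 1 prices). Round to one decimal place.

5058.8

Real = Nominal ÷ (Index/100) = 6622 ÷ (130.9/100)
     = 6622 ÷ 1.309 = 5058.8235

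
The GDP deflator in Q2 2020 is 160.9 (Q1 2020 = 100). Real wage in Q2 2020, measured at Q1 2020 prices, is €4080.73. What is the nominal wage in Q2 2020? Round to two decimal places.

Nominal = Real × (Index/100) = 4080.73 × (160.9/100)
        = 4080.73 × 1.609 = 6565.8946

6565.89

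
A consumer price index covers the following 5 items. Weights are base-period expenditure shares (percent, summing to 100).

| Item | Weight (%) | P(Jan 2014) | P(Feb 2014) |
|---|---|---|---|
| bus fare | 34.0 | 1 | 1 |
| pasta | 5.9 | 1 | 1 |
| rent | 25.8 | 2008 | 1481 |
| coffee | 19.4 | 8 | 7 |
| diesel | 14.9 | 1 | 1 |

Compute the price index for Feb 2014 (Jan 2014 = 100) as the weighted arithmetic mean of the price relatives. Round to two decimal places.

bus fare: 34.0 × (1/1) = 34.0 × 1.000000 = 34.0000
pasta: 5.9 × (1/1) = 5.9 × 1.000000 = 5.9000
rent: 25.8 × (1481/2008) = 25.8 × 0.737550 = 19.0288
coffee: 19.4 × (7/8) = 19.4 × 0.875000 = 16.9750
diesel: 14.9 × (1/1) = 14.9 × 1.000000 = 14.9000
Index = Σ wᵢ·(p₁ᵢ/p₀ᵢ) = 34.0000 + 5.9000 + 19.0288 + 16.9750 + 14.9000 = 90.8038

90.80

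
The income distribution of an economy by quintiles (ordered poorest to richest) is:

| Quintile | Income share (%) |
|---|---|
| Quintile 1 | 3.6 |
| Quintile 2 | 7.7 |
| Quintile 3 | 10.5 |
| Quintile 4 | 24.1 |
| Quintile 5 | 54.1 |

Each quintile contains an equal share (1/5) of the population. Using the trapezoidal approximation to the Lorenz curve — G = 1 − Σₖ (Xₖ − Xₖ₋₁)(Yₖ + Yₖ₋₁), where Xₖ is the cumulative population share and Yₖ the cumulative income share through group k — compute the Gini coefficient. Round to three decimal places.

0.470

Cumulative income shares Yₖ: 0.0360, 0.1130, 0.2180, 0.4590, 1.0000
Σ (Xₖ−Xₖ₋₁)(Yₖ+Yₖ₋₁) = (1/5)(0.0360+0.0000) + (1/5)(0.1130+0.0360) + (1/5)(0.2180+0.1130) + (1/5)(0.4590+0.2180) + (1/5)(1.0000+0.4590)
  = 0.0072 + 0.0298 + 0.0662 + 0.1354 + 0.2918 = 0.5304
G = 1 − 0.5304 = 0.4696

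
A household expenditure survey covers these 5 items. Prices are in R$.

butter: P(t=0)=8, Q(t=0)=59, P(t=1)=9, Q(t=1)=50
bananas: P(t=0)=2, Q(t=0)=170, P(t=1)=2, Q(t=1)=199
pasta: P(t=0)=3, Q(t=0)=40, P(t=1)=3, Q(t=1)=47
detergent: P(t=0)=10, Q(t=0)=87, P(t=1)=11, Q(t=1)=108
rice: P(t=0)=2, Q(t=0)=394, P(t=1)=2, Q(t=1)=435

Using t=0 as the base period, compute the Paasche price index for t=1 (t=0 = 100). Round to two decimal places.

105.47

Paasche price index uses current-period quantities as weights.
ΣP(t=1)·Q(t=1) = 9×50 + 2×199 + 3×47 + 11×108 + 2×435 = 450 + 398 + 141 + 1188 + 870 = 3047
ΣP(t=0)·Q(t=1) = 8×50 + 2×199 + 3×47 + 10×108 + 2×435 = 400 + 398 + 141 + 1080 + 870 = 2889
Index = 3047 / 2889 × 100 = 105.4690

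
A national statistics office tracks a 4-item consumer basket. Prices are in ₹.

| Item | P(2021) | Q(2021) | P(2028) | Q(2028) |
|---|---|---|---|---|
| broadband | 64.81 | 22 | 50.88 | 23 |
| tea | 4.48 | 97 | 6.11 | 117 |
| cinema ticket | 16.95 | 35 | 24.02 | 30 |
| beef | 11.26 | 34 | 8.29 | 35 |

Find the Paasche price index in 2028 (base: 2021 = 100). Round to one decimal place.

99.3

Paasche price index uses current-period quantities as weights.
ΣP(2028)·Q(2028) = 50.88×23 + 6.11×117 + 24.02×30 + 8.29×35 = 1170.24 + 714.87 + 720.6 + 290.15 = 2895.86
ΣP(2021)·Q(2028) = 64.81×23 + 4.48×117 + 16.95×30 + 11.26×35 = 1490.63 + 524.16 + 508.5 + 394.1 = 2917.39
Index = 2895.86 / 2917.39 × 100 = 99.2620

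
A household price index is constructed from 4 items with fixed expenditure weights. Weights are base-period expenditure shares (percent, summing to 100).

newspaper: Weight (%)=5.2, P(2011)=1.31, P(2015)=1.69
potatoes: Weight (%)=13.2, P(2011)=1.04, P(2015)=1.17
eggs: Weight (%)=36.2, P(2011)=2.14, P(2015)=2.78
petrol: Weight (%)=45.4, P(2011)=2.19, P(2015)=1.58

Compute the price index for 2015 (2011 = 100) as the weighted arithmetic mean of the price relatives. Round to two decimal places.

newspaper: 5.2 × (1.69/1.31) = 5.2 × 1.290076 = 6.7084
potatoes: 13.2 × (1.17/1.04) = 13.2 × 1.125000 = 14.8500
eggs: 36.2 × (2.78/2.14) = 36.2 × 1.299065 = 47.0262
petrol: 45.4 × (1.58/2.19) = 45.4 × 0.721461 = 32.7543
Index = Σ wᵢ·(p₁ᵢ/p₀ᵢ) = 6.7084 + 14.8500 + 47.0262 + 32.7543 = 101.3389

101.34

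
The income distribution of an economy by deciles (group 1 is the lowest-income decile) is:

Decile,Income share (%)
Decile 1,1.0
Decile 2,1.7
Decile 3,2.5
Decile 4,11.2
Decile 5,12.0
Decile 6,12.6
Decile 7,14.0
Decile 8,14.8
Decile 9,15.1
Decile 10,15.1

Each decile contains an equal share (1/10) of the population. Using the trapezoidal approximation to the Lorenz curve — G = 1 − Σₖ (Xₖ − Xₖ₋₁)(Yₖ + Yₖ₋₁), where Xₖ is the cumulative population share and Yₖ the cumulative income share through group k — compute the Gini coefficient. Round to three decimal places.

Cumulative income shares Yₖ: 0.0100, 0.0270, 0.0520, 0.1640, 0.2840, 0.4100, 0.5500, 0.6980, 0.8490, 1.0000
Σ (Xₖ−Xₖ₋₁)(Yₖ+Yₖ₋₁) = (1/10)(0.0100+0.0000) + (1/10)(0.0270+0.0100) + (1/10)(0.0520+0.0270) + (1/10)(0.1640+0.0520) + (1/10)(0.2840+0.1640) + (1/10)(0.4100+0.2840) + (1/10)(0.5500+0.4100) + (1/10)(0.6980+0.5500) + (1/10)(0.8490+0.6980) + (1/10)(1.0000+0.8490)
  = 0.0010 + 0.0037 + 0.0079 + 0.0216 + 0.0448 + 0.0694 + 0.0960 + 0.1248 + 0.1547 + 0.1849 = 0.7088
G = 1 − 0.7088 = 0.2912

0.291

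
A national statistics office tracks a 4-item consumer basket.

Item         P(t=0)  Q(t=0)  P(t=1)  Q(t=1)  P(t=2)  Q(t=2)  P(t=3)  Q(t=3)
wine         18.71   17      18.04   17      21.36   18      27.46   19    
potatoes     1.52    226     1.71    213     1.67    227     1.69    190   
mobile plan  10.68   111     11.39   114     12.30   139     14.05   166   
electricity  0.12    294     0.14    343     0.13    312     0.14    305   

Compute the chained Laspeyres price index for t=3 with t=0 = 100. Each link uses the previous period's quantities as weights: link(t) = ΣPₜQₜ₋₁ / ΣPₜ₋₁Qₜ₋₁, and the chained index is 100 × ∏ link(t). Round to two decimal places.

Link t=0→t=1:
ΣP(t=1)Q(t=0) = 18.04×17 + 1.71×226 + 11.39×111 + 0.14×294 = 306.68 + 386.46 + 1264.29 + 41.16 = 1998.59
ΣP(t=0)Q(t=0) = 18.71×17 + 1.52×226 + 10.68×111 + 0.12×294 = 318.07 + 343.52 + 1185.48 + 35.28 = 1882.35
link = 1998.59/1882.35 = 1.061753
Link t=1→t=2:
ΣP(t=2)Q(t=1) = 21.36×17 + 1.67×213 + 12.30×114 + 0.13×343 = 363.12 + 355.71 + 1402.2 + 44.59 = 2165.62
ΣP(t=1)Q(t=1) = 18.04×17 + 1.71×213 + 11.39×114 + 0.14×343 = 306.68 + 364.23 + 1298.46 + 48.02 = 2017.39
link = 2165.62/2017.39 = 1.073476
Link t=2→t=3:
ΣP(t=3)Q(t=2) = 27.46×18 + 1.69×227 + 14.05×139 + 0.14×312 = 494.28 + 383.63 + 1952.95 + 43.68 = 2874.54
ΣP(t=2)Q(t=2) = 21.36×18 + 1.67×227 + 12.30×139 + 0.13×312 = 384.48 + 379.09 + 1709.7 + 40.56 = 2513.83
link = 2874.54/2513.83 = 1.143490
Chained index = 100 × 1.061753 × 1.073476 × 1.143490 = 130.3311

130.33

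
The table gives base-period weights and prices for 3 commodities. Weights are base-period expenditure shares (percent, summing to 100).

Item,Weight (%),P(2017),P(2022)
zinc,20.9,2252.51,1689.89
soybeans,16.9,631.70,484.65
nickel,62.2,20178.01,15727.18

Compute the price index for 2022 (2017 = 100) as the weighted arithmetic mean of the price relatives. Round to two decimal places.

77.13

zinc: 20.9 × (1689.89/2252.51) = 20.9 × 0.750225 = 15.6797
soybeans: 16.9 × (484.65/631.70) = 16.9 × 0.767215 = 12.9659
nickel: 62.2 × (15727.18/20178.01) = 62.2 × 0.779422 = 48.4800
Index = Σ wᵢ·(p₁ᵢ/p₀ᵢ) = 15.6797 + 12.9659 + 48.4800 = 77.1257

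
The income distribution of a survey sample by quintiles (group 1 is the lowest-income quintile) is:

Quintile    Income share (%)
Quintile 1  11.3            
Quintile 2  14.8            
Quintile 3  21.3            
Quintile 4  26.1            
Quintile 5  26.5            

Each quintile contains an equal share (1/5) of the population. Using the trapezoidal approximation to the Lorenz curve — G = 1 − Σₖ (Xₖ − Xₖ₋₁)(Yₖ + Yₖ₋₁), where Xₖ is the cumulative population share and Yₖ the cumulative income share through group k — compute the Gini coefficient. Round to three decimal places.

Cumulative income shares Yₖ: 0.1130, 0.2610, 0.4740, 0.7350, 1.0000
Σ (Xₖ−Xₖ₋₁)(Yₖ+Yₖ₋₁) = (1/5)(0.1130+0.0000) + (1/5)(0.2610+0.1130) + (1/5)(0.4740+0.2610) + (1/5)(0.7350+0.4740) + (1/5)(1.0000+0.7350)
  = 0.0226 + 0.0748 + 0.1470 + 0.2418 + 0.3470 = 0.8332
G = 1 − 0.8332 = 0.1668

0.167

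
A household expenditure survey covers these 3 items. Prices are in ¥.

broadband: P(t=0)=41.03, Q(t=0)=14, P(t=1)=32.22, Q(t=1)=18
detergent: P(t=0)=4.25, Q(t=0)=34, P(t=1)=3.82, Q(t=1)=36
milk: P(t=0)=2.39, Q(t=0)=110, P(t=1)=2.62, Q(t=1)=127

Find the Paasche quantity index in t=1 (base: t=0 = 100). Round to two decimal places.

120.83

Paasche quantity index uses current-period prices as weights.
ΣP(t=1)·Q(t=1) = 32.22×18 + 3.82×36 + 2.62×127 = 579.96 + 137.52 + 332.74 = 1050.22
ΣP(t=1)·Q(t=0) = 32.22×14 + 3.82×34 + 2.62×110 = 451.08 + 129.88 + 288.2 = 869.16
Index = 1050.22 / 869.16 × 100 = 120.8316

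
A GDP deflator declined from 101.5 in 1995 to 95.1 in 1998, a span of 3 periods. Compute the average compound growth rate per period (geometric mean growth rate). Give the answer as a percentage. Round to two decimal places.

Growth factor = (95.1/101.5)^(1/3) = (0.936946)^(1/3) = 0.978524
Growth rate = 0.978524 − 1 = -0.021476 = -2.1476%

-2.15%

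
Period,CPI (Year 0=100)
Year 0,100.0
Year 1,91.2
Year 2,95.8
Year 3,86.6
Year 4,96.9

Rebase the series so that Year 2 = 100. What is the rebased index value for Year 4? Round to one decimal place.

101.1

Rebased(Year 4) = 96.9 / 95.8 × 100 = 101.1482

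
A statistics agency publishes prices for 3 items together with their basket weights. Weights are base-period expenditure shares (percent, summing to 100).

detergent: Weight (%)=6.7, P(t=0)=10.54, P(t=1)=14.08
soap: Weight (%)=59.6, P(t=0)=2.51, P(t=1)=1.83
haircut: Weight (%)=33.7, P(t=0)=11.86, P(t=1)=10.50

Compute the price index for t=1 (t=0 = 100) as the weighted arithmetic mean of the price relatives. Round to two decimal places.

82.24

detergent: 6.7 × (14.08/10.54) = 6.7 × 1.335863 = 8.9503
soap: 59.6 × (1.83/2.51) = 59.6 × 0.729084 = 43.4534
haircut: 33.7 × (10.50/11.86) = 33.7 × 0.885329 = 29.8356
Index = Σ wᵢ·(p₁ᵢ/p₀ᵢ) = 8.9503 + 43.4534 + 29.8356 = 82.2393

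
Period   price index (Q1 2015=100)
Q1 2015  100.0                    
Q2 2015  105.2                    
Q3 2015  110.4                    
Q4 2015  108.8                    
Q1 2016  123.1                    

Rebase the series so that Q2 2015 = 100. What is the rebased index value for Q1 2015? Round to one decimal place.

95.1

Rebased(Q1 2015) = 100.0 / 105.2 × 100 = 95.0570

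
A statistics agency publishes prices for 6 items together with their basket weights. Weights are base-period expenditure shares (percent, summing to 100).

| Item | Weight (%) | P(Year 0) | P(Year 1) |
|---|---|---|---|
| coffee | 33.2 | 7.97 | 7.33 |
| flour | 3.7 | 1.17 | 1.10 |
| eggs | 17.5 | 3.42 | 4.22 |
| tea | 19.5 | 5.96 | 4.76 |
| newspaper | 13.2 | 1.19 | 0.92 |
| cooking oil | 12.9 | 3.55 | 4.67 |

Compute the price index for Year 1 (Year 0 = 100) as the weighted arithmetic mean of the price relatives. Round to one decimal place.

98.4

coffee: 33.2 × (7.33/7.97) = 33.2 × 0.919699 = 30.5340
flour: 3.7 × (1.10/1.17) = 3.7 × 0.940171 = 3.4786
eggs: 17.5 × (4.22/3.42) = 17.5 × 1.233918 = 21.5936
tea: 19.5 × (4.76/5.96) = 19.5 × 0.798658 = 15.5738
newspaper: 13.2 × (0.92/1.19) = 13.2 × 0.773109 = 10.2050
cooking oil: 12.9 × (4.67/3.55) = 12.9 × 1.315493 = 16.9699
Index = Σ wᵢ·(p₁ᵢ/p₀ᵢ) = 30.5340 + 3.4786 + 21.5936 + 15.5738 + 10.2050 + 16.9699 = 98.3549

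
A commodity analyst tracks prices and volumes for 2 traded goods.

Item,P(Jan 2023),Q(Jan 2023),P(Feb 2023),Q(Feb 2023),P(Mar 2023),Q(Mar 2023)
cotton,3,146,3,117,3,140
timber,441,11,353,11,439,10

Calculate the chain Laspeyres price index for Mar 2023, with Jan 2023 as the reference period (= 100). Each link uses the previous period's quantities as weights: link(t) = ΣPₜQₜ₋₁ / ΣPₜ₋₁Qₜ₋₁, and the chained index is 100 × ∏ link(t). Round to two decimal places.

99.95

Link Jan 2023→Feb 2023:
ΣP(Feb 2023)Q(Jan 2023) = 3×146 + 353×11 = 438 + 3883 = 4321
ΣP(Jan 2023)Q(Jan 2023) = 3×146 + 441×11 = 438 + 4851 = 5289
link = 4321/5289 = 0.816979
Link Feb 2023→Mar 2023:
ΣP(Mar 2023)Q(Feb 2023) = 3×117 + 439×11 = 351 + 4829 = 5180
ΣP(Feb 2023)Q(Feb 2023) = 3×117 + 353×11 = 351 + 3883 = 4234
link = 5180/4234 = 1.223429
Chained index = 100 × 0.816979 × 1.223429 = 99.9516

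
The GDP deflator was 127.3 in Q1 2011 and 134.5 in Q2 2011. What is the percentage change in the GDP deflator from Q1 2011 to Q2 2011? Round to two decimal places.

Change = (134.5 − 127.3) / 127.3 × 100
       = 7.2 / 127.3 × 100 = 5.6559%

5.66%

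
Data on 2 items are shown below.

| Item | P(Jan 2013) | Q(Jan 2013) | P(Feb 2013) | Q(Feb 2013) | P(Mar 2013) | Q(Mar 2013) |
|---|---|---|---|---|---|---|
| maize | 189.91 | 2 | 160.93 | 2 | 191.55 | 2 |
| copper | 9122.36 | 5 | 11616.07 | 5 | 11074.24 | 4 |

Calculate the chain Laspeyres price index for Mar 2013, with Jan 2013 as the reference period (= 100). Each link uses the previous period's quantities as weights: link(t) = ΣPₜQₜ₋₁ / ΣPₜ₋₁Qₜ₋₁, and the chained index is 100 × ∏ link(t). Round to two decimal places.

121.23

Link Jan 2013→Feb 2013:
ΣP(Feb 2013)Q(Jan 2013) = 160.93×2 + 11616.07×5 = 321.86 + 58080.35 = 58402.21
ΣP(Jan 2013)Q(Jan 2013) = 189.91×2 + 9122.36×5 = 379.82 + 45611.8 = 45991.62
link = 58402.21/45991.62 = 1.269845
Link Feb 2013→Mar 2013:
ΣP(Mar 2013)Q(Feb 2013) = 191.55×2 + 11074.24×5 = 383.1 + 55371.2 = 55754.3
ΣP(Feb 2013)Q(Feb 2013) = 160.93×2 + 11616.07×5 = 321.86 + 58080.35 = 58402.21
link = 55754.3/58402.21 = 0.954661
Chained index = 100 × 1.269845 × 0.954661 = 121.2271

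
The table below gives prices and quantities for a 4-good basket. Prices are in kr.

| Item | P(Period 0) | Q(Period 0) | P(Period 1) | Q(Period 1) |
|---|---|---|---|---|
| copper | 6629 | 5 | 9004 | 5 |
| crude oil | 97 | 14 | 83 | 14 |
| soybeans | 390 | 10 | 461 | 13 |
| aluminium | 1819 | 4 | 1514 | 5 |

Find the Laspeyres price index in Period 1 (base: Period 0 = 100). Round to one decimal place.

Laspeyres price index uses base-period quantities as weights.
ΣP(Period 1)·Q(Period 0) = 9004×5 + 83×14 + 461×10 + 1514×4 = 45020 + 1162 + 4610 + 6056 = 56848
ΣP(Period 0)·Q(Period 0) = 6629×5 + 97×14 + 390×10 + 1819×4 = 33145 + 1358 + 3900 + 7276 = 45679
Index = 56848 / 45679 × 100 = 124.4511

124.5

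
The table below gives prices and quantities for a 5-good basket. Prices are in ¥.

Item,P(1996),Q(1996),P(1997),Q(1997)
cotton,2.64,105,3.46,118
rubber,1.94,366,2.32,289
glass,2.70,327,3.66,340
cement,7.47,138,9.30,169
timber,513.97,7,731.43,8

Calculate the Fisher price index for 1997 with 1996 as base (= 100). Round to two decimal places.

Laspeyres component (base-period weights):
ΣP(1997)Q(1996) = 3.46×105 + 2.32×366 + 3.66×327 + 9.30×138 + 731.43×7 = 363.3 + 849.12 + 1196.82 + 1283.4 + 5120.01 = 8812.65
ΣP(1996)Q(1996) = 2.64×105 + 1.94×366 + 2.70×327 + 7.47×138 + 513.97×7 = 277.2 + 710.04 + 882.9 + 1030.86 + 3597.79 = 6498.79
L = 8812.65 / 6498.79 × 100 = 135.6045
Paasche component (current-period weights):
ΣP(1997)Q(1997) = 3.46×118 + 2.32×289 + 3.66×340 + 9.30×169 + 731.43×8 = 408.28 + 670.48 + 1244.4 + 1571.7 + 5851.44 = 9746.3
ΣP(1996)Q(1997) = 2.64×118 + 1.94×289 + 2.70×340 + 7.47×169 + 513.97×8 = 311.52 + 560.66 + 918 + 1262.43 + 4111.76 = 7164.37
P = 9746.3 / 7164.37 × 100 = 136.0385
Fisher = √(L × P) = √(135.6045 × 136.0385) = 135.8213

135.82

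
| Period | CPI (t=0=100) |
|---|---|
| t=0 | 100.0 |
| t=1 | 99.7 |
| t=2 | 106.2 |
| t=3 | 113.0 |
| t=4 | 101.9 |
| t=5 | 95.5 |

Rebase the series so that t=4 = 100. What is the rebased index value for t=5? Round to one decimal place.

93.7

Rebased(t=5) = 95.5 / 101.9 × 100 = 93.7193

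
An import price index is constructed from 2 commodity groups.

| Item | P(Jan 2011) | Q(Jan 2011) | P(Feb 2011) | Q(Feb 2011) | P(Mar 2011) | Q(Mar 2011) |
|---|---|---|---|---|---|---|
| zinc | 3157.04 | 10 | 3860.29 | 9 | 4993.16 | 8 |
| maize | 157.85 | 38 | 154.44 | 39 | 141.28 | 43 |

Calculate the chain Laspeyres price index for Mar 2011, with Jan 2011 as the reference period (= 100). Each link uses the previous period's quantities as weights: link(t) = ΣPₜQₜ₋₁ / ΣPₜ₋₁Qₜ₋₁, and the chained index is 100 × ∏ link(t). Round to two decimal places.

146.49

Link Jan 2011→Feb 2011:
ΣP(Feb 2011)Q(Jan 2011) = 3860.29×10 + 154.44×38 = 38602.9 + 5868.72 = 44471.62
ΣP(Jan 2011)Q(Jan 2011) = 3157.04×10 + 157.85×38 = 31570.4 + 5998.3 = 37568.7
link = 44471.62/37568.7 = 1.183741
Link Feb 2011→Mar 2011:
ΣP(Mar 2011)Q(Feb 2011) = 4993.16×9 + 141.28×39 = 44938.44 + 5509.92 = 50448.36
ΣP(Feb 2011)Q(Feb 2011) = 3860.29×9 + 154.44×39 = 34742.61 + 6023.16 = 40765.77
link = 50448.36/40765.77 = 1.237518
Chained index = 100 × 1.183741 × 1.237518 = 146.4901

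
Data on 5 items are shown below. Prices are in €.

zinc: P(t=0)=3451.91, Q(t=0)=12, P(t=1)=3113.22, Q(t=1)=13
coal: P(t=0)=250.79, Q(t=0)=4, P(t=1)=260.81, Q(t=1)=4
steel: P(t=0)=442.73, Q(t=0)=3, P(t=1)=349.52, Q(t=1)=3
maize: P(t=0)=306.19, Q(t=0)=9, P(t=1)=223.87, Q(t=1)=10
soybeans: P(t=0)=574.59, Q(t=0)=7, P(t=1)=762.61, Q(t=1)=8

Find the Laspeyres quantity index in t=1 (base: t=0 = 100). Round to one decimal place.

Laspeyres quantity index uses base-period prices as weights.
ΣP(t=0)·Q(t=1) = 3451.91×13 + 250.79×4 + 442.73×3 + 306.19×10 + 574.59×8 = 44874.83 + 1003.16 + 1328.19 + 3061.9 + 4596.72 = 54864.8
ΣP(t=0)·Q(t=0) = 3451.91×12 + 250.79×4 + 442.73×3 + 306.19×9 + 574.59×7 = 41422.92 + 1003.16 + 1328.19 + 2755.71 + 4022.13 = 50532.11
Index = 54864.8 / 50532.11 × 100 = 108.5741

108.6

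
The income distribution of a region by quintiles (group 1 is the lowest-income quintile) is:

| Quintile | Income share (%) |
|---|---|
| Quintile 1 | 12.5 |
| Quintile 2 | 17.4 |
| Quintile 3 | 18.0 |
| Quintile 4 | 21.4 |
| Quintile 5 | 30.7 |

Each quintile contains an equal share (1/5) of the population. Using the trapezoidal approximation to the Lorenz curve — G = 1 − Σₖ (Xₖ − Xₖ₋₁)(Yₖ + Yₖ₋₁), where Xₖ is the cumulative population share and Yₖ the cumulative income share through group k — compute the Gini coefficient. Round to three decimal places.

0.162

Cumulative income shares Yₖ: 0.1250, 0.2990, 0.4790, 0.6930, 1.0000
Σ (Xₖ−Xₖ₋₁)(Yₖ+Yₖ₋₁) = (1/5)(0.1250+0.0000) + (1/5)(0.2990+0.1250) + (1/5)(0.4790+0.2990) + (1/5)(0.6930+0.4790) + (1/5)(1.0000+0.6930)
  = 0.0250 + 0.0848 + 0.1556 + 0.2344 + 0.3386 = 0.8384
G = 1 − 0.8384 = 0.1616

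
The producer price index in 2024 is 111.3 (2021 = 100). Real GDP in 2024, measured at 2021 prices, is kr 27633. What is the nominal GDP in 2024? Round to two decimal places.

Nominal = Real × (Index/100) = 27633 × (111.3/100)
        = 27633 × 1.113 = 30755.5290

30755.53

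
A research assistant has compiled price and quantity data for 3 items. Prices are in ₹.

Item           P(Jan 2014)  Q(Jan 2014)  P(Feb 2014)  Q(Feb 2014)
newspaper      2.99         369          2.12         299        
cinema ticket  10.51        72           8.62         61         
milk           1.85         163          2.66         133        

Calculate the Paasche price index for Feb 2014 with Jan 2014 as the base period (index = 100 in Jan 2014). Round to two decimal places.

Paasche price index uses current-period quantities as weights.
ΣP(Feb 2014)·Q(Feb 2014) = 2.12×299 + 8.62×61 + 2.66×133 = 633.88 + 525.82 + 353.78 = 1513.48
ΣP(Jan 2014)·Q(Feb 2014) = 2.99×299 + 10.51×61 + 1.85×133 = 894.01 + 641.11 + 246.05 = 1781.17
Index = 1513.48 / 1781.17 × 100 = 84.9711

84.97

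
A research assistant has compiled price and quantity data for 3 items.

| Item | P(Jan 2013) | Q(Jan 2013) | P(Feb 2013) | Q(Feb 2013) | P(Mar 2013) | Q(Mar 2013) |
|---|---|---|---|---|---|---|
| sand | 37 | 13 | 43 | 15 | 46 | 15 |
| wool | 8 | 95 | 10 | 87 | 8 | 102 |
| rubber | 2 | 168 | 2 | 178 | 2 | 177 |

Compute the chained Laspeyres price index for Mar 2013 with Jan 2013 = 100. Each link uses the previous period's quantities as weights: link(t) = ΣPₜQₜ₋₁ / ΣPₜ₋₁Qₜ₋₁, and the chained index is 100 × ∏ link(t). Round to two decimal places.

108.93

Link Jan 2013→Feb 2013:
ΣP(Feb 2013)Q(Jan 2013) = 43×13 + 10×95 + 2×168 = 559 + 950 + 336 = 1845
ΣP(Jan 2013)Q(Jan 2013) = 37×13 + 8×95 + 2×168 = 481 + 760 + 336 = 1577
link = 1845/1577 = 1.169943
Link Feb 2013→Mar 2013:
ΣP(Mar 2013)Q(Feb 2013) = 46×15 + 8×87 + 2×178 = 690 + 696 + 356 = 1742
ΣP(Feb 2013)Q(Feb 2013) = 43×15 + 10×87 + 2×178 = 645 + 870 + 356 = 1871
link = 1742/1871 = 0.931053
Chained index = 100 × 1.169943 × 0.931053 = 108.9279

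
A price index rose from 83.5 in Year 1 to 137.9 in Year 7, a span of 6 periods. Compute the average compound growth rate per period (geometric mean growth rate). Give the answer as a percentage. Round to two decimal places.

Growth factor = (137.9/83.5)^(1/6) = (1.651497)^(1/6) = 1.087209
Growth rate = 1.087209 − 1 = 0.087209 = 8.7209%

8.72%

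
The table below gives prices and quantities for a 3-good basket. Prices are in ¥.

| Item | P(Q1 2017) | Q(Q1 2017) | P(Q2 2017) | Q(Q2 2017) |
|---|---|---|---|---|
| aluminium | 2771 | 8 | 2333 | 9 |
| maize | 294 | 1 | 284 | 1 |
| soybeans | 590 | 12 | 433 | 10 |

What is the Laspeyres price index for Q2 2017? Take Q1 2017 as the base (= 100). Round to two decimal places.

Laspeyres price index uses base-period quantities as weights.
ΣP(Q2 2017)·Q(Q1 2017) = 2333×8 + 284×1 + 433×12 = 18664 + 284 + 5196 = 24144
ΣP(Q1 2017)·Q(Q1 2017) = 2771×8 + 294×1 + 590×12 = 22168 + 294 + 7080 = 29542
Index = 24144 / 29542 × 100 = 81.7277

81.73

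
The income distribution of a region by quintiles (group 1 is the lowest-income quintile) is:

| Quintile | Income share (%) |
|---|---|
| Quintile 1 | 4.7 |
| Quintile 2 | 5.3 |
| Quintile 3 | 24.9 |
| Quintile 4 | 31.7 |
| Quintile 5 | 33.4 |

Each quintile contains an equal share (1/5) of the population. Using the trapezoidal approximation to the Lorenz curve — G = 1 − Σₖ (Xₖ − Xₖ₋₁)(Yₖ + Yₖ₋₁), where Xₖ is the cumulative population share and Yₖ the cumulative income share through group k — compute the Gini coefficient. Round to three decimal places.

0.335

Cumulative income shares Yₖ: 0.0470, 0.1000, 0.3490, 0.6660, 1.0000
Σ (Xₖ−Xₖ₋₁)(Yₖ+Yₖ₋₁) = (1/5)(0.0470+0.0000) + (1/5)(0.1000+0.0470) + (1/5)(0.3490+0.1000) + (1/5)(0.6660+0.3490) + (1/5)(1.0000+0.6660)
  = 0.0094 + 0.0294 + 0.0898 + 0.2030 + 0.3332 = 0.6648
G = 1 − 0.6648 = 0.3352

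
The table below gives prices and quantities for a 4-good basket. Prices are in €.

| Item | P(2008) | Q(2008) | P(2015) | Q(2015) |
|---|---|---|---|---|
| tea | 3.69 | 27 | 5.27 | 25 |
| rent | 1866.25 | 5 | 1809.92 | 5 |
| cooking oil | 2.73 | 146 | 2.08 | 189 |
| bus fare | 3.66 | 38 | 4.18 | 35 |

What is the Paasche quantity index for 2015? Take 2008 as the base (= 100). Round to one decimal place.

100.7

Paasche quantity index uses current-period prices as weights.
ΣP(2015)·Q(2015) = 5.27×25 + 1809.92×5 + 2.08×189 + 4.18×35 = 131.75 + 9049.6 + 393.12 + 146.3 = 9720.77
ΣP(2015)·Q(2008) = 5.27×27 + 1809.92×5 + 2.08×146 + 4.18×38 = 142.29 + 9049.6 + 303.68 + 158.84 = 9654.41
Index = 9720.77 / 9654.41 × 100 = 100.6874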